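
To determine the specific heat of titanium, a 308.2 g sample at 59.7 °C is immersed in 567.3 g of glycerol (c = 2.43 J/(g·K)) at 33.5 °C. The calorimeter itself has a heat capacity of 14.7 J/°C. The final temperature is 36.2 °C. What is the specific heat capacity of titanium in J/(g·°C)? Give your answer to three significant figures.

q_gained = (567.3 × 2.43 + 14.7) × (36.2 − 33.5) = 3762 J
q_lost = 308.2 × c × (59.7 − 36.2) = 7242.7 c
Set equal: c = 3762 / 7242.7 = 0.519 J/(g·°C)

c = 0.519 J/(g·°C)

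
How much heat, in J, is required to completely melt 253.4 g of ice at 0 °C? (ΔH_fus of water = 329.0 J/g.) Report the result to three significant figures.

q = 83400 J

q = m × ΔH_fus = 253.4 × 329.0 = 83370 J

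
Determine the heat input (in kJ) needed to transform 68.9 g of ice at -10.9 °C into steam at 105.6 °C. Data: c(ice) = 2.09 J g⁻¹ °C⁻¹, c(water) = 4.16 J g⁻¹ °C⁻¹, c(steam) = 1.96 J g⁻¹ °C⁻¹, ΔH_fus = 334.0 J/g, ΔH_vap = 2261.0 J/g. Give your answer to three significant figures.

q = 210 kJ

q1 (heat ice -10.9→0.0 °C): 68.9 × 2.09 × 10.9 = 1570 J
q2 (melt at 0 °C): 68.9 × 334.0 = 23013 J
q3 (heat water 0.0→100.0 °C): 68.9 × 4.16 × 100.0 = 28662 J
q4 (vaporize at 100 °C): 68.9 × 2261.0 = 155783 J
q5 (heat steam 100.0→105.6 °C): 68.9 × 1.96 × 5.6 = 756 J
Total: 1570 + 23013 + 28662 + 155783 + 756 = 209784 J = 210 kJ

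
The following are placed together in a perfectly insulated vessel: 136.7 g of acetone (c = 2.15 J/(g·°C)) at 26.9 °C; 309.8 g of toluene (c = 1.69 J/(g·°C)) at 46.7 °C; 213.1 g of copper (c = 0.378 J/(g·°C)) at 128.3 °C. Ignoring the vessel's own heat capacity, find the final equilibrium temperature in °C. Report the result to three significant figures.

T_f = 47.5 °C

Σ mᵢcᵢ(T − Tᵢ) = 0  ⇒  T = Σ mᵢcᵢTᵢ / Σ mᵢcᵢ
Σ mᵢcᵢ = 136.7×2.15 + 309.8×1.69 + 213.1×0.378 = 898.0188
Σ mᵢcᵢTᵢ = 293.905×26.9 + 523.562×46.7 + 80.5518×128.3 = 42691
T = 42691 / 898.0188 = 47.54 °C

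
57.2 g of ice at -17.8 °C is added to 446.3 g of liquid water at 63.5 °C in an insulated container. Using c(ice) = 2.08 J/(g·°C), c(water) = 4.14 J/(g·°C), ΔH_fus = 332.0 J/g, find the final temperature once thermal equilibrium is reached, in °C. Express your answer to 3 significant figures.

Heat to bring ice to 0 °C and melt it: q₁ = 57.2×2.08×17.8 + 57.2×332.0 = 21108 J
Heat the water can supply cooling to 0 °C: 446.3×4.14×63.5 = 117328 J > q₁, so all ice melts.
Energy balance: 446.3×4.14×(63.5 − T) = 21108 + 57.2×4.14×(T − 0)
1847.682(63.5 − T) = 21108 + 236.808 T
117328 − 21108 = 2084.490 T
T = 96220 / 2084.490 = 46.16 °C

T_f = 46.2 °C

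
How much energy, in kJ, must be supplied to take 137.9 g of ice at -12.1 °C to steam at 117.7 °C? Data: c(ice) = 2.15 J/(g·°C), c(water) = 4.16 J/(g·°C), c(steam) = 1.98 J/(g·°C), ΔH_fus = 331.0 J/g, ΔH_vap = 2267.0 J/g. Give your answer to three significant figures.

q1 (heat ice -12.1→0.0 °C): 137.9 × 2.15 × 12.1 = 3587 J
q2 (melt at 0 °C): 137.9 × 331.0 = 45645 J
q3 (heat water 0.0→100.0 °C): 137.9 × 4.16 × 100.0 = 57366 J
q4 (vaporize at 100 °C): 137.9 × 2267.0 = 312619 J
q5 (heat steam 100.0→117.7 °C): 137.9 × 1.98 × 17.7 = 4833 J
Total: 3587 + 45645 + 57366 + 312619 + 4833 = 424050 J = 424 kJ

q = 424 kJ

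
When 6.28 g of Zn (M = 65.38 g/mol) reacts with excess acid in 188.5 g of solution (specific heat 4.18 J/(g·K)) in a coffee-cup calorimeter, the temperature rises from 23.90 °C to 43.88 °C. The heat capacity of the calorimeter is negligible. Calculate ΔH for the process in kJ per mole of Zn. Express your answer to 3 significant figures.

ΔH = -164 kJ/mol

|ΔT| = |43.88 − 23.90| = 19.98 °C
|q_surr| = (188.5 × 4.18) × 19.98 = 787.93 × 19.98 = 15740 J
n(Zn) = 6.28 / 65.38 = 0.09605 mol
Temperature rose, so q_rxn = −|q_surr| = -15.74 kJ
ΔH = q_rxn / n = -163.9 kJ/mol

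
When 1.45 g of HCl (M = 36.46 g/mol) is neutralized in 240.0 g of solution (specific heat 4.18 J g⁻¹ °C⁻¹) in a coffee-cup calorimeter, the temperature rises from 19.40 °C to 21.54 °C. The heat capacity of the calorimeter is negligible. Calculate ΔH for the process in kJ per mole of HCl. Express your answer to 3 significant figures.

ΔH = -54.0 kJ/mol

|ΔT| = |21.54 − 19.40| = 2.14 °C
|q_surr| = (240.0 × 4.18) × 2.14 = 1003.2 × 2.14 = 2147 J
n(HCl) = 1.45 / 36.46 = 0.03977 mol
Temperature rose, so q_rxn = −|q_surr| = -2.147 kJ
ΔH = q_rxn / n = -53.99 kJ/mol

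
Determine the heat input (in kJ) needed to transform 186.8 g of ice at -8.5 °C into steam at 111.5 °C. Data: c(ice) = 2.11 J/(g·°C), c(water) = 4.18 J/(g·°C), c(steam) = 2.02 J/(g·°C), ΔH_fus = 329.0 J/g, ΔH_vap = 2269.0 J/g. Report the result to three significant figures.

q = 571 kJ

q1 (heat ice -8.5→0.0 °C): 186.8 × 2.11 × 8.5 = 3350 J
q2 (melt at 0 °C): 186.8 × 329.0 = 61457 J
q3 (heat water 0.0→100.0 °C): 186.8 × 4.18 × 100.0 = 78082 J
q4 (vaporize at 100 °C): 186.8 × 2269.0 = 423849 J
q5 (heat steam 100.0→111.5 °C): 186.8 × 2.02 × 11.5 = 4339 J
Total: 3350 + 61457 + 78082 + 423849 + 4339 = 571077 J = 571 kJ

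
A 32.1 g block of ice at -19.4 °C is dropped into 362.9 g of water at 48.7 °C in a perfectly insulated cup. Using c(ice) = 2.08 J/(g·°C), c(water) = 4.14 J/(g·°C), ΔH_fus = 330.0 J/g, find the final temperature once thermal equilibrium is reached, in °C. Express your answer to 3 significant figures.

T_f = 37.5 °C

Heat to bring ice to 0 °C and melt it: q₁ = 32.1×2.08×19.4 + 32.1×330.0 = 11888 J
Heat the water can supply cooling to 0 °C: 362.9×4.14×48.7 = 73167.2 J > q₁, so all ice melts.
Energy balance: 362.9×4.14×(48.7 − T) = 11888 + 32.1×4.14×(T − 0)
1502.406(48.7 − T) = 11888 + 132.894 T
73167.2 − 11888 = 1635.300 T
T = 61279.2 / 1635.300 = 37.47 °C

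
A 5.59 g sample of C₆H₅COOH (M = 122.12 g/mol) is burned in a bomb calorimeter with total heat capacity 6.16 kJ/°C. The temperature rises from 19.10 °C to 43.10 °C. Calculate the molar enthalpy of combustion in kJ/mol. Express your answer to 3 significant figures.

ΔH = -3230 kJ/mol

ΔT = 43.10 − 19.10 = 24.00 °C
q_cal = C_cal × ΔT = 6.16 × 24.00 = 147.84 kJ
n = 5.59 / 122.12 = 0.04577 mol
q_rxn = −q_cal = -147.84 kJ
ΔH = -147.84 / 0.04577 = -3230 kJ/mol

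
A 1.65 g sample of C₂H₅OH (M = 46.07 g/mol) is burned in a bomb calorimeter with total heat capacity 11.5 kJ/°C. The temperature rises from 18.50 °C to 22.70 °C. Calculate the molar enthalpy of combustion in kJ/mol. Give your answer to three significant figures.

ΔT = 22.70 − 18.50 = 4.20 °C
q_cal = C_cal × ΔT = 11.5 × 4.20 = 48.3 kJ
n = 1.65 / 46.07 = 0.03582 mol
q_rxn = −q_cal = -48.3 kJ
ΔH = -48.3 / 0.03582 = -1348 kJ/mol

ΔH = -1350 kJ/mol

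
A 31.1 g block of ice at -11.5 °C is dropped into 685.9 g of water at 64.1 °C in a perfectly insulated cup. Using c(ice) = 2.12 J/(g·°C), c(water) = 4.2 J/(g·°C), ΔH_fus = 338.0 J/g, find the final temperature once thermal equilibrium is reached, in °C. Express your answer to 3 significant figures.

T_f = 57.6 °C

Heat to bring ice to 0 °C and melt it: q₁ = 31.1×2.12×11.5 + 31.1×338.0 = 11270 J
Heat the water can supply cooling to 0 °C: 685.9×4.2×64.1 = 184658 J > q₁, so all ice melts.
Energy balance: 685.9×4.2×(64.1 − T) = 11270 + 31.1×4.2×(T − 0)
2880.78(64.1 − T) = 11270 + 130.62 T
184658 − 11270 = 3011.40 T
T = 173388 / 3011.40 = 57.58 °C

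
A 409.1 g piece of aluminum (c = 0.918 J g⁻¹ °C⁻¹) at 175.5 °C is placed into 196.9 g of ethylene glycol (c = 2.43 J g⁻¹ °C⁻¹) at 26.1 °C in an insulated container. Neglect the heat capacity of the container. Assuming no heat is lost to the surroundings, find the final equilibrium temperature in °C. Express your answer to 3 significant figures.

T_f = 91.8 °C

Heat lost by aluminum = heat gained by ethylene glycol.
(409.1)(0.918)(175.5 − T) = (196.9)(2.43)(T − 26.1)
375.5538 (175.5 − T) = 478.467 (T − 26.1)
65910 − 375.5538 T = 478.467 T − 12488
78398 = 854.0208 T
T = 91.80 °C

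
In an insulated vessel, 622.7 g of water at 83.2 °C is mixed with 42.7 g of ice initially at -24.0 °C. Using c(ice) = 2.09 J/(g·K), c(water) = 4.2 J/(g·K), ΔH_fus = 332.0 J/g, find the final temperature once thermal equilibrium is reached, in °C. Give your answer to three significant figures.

T_f = 72.0 °C

Heat to bring ice to 0 °C and melt it: q₁ = 42.7×2.09×24.0 + 42.7×332.0 = 16318 J
Heat the water can supply cooling to 0 °C: 622.7×4.2×83.2 = 217596 J > q₁, so all ice melts.
Energy balance: 622.7×4.2×(83.2 − T) = 16318 + 42.7×4.2×(T − 0)
2615.34(83.2 − T) = 16318 + 179.34 T
217596 − 16318 = 2794.68 T
T = 201278 / 2794.68 = 72.02 °C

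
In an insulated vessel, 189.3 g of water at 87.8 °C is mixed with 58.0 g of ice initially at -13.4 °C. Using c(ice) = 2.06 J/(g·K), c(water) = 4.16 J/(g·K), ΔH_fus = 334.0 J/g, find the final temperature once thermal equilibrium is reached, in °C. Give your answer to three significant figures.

Heat to bring ice to 0 °C and melt it: q₁ = 58.0×2.06×13.4 + 58.0×334.0 = 20973 J
Heat the water can supply cooling to 0 °C: 189.3×4.16×87.8 = 69141.4 J > q₁, so all ice melts.
Energy balance: 189.3×4.16×(87.8 − T) = 20973 + 58.0×4.16×(T − 0)
787.488(87.8 − T) = 20973 + 241.28 T
69141.4 − 20973 = 1028.768 T
T = 48168.4 / 1028.768 = 46.82 °C

T_f = 46.8 °C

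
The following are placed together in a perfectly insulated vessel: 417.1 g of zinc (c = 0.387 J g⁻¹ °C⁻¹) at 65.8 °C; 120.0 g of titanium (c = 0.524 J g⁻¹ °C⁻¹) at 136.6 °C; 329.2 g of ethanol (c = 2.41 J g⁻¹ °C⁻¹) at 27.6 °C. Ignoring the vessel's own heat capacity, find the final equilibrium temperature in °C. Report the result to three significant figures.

T_f = 40.4 °C

Σ mᵢcᵢ(T − Tᵢ) = 0  ⇒  T = Σ mᵢcᵢTᵢ / Σ mᵢcᵢ
Σ mᵢcᵢ = 417.1×0.387 + 120.0×0.524 + 329.2×2.41 = 1017.6697
Σ mᵢcᵢTᵢ = 161.4177×65.8 + 62.88×136.6 + 793.372×27.6 = 41108
T = 41108 / 1017.6697 = 40.39 °C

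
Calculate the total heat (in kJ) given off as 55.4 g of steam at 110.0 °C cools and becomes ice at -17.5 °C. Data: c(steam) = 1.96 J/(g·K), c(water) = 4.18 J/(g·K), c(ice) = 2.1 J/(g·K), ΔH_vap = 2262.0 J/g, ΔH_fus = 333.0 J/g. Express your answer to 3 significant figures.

q = 170 kJ

q1 (cool steam 110.0→100 °C): 55.4 × 1.96 × 10.0 = 1086 J
q2 (condense at 100 °C): 55.4 × 2262.0 = 125315 J
q3 (cool water 100→0 °C): 55.4 × 4.18 × 100.0 = 23157 J
q4 (freeze at 0 °C): 55.4 × 333.0 = 18448 J
q5 (cool ice 0→-17.5 °C): 55.4 × 2.1 × 17.5 = 2036 J
Total: 1086 + 125315 + 23157 + 18448 + 2036 = 170042 J = 170 kJ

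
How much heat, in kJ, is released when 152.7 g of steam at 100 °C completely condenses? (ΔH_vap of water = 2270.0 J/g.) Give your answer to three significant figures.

q = 347 kJ

q = m × ΔH_vap = 152.7 × 2270.0 = 346600 J = 347 kJ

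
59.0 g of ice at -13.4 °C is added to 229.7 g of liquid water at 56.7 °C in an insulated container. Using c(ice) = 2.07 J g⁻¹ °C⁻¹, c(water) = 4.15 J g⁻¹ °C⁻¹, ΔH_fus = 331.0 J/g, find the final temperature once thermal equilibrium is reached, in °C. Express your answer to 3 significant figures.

T_f = 27.4 °C

Heat to bring ice to 0 °C and melt it: q₁ = 59.0×2.07×13.4 + 59.0×331.0 = 21166 J
Heat the water can supply cooling to 0 °C: 229.7×4.15×56.7 = 54049.6 J > q₁, so all ice melts.
Energy balance: 229.7×4.15×(56.7 − T) = 21166 + 59.0×4.15×(T − 0)
953.255(56.7 − T) = 21166 + 244.85 T
54049.6 − 21166 = 1198.105 T
T = 32883.6 / 1198.105 = 27.446 °C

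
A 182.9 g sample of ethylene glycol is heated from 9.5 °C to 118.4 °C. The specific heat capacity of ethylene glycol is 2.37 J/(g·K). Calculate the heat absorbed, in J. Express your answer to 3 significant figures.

q = m c ΔT = 182.9 × 2.37 × (118.4 − 9.5)
q = 182.9 × 2.37 × 108.9 = 47210 J

q = 47200 J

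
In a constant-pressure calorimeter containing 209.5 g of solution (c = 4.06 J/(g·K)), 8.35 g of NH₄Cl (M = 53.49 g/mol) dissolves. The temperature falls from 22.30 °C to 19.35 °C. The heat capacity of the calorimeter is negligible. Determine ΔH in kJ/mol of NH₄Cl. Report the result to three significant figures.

ΔH = 16.1 kJ/mol

|ΔT| = |19.35 − 22.30| = 2.95 °C
|q_surr| = (209.5 × 4.06) × 2.95 = 850.57 × 2.95 = 2509 J
n(NH₄Cl) = 8.35 / 53.49 = 0.1561 mol
Temperature fell, so q_rxn = +|q_surr| = 2.509 kJ
ΔH = q_rxn / n = 16.07 kJ/mol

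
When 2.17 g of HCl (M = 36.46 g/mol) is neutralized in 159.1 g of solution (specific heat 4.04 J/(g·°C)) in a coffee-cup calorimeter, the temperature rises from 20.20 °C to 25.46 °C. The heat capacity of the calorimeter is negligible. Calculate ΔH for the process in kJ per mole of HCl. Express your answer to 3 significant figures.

ΔH = -56.8 kJ/mol

|ΔT| = |25.46 − 20.20| = 5.26 °C
|q_surr| = (159.1 × 4.04) × 5.26 = 642.764 × 5.26 = 3381 J
n(HCl) = 2.17 / 36.46 = 0.05952 mol
Temperature rose, so q_rxn = −|q_surr| = -3.381 kJ
ΔH = q_rxn / n = -56.80 kJ/mol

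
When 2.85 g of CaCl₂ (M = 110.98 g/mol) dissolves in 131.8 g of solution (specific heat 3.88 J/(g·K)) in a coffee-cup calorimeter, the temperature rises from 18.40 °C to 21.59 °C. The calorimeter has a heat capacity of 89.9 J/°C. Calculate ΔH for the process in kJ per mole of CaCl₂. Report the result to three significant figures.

|ΔT| = |21.59 − 18.40| = 3.19 °C
|q_surr| = (131.8 × 3.88 + 89.9) × 3.19 = 601.284 × 3.19 = 1918 J
n(CaCl₂) = 2.85 / 110.98 = 0.02568 mol
Temperature rose, so q_rxn = −|q_surr| = -1.918 kJ
ΔH = q_rxn / n = -74.69 kJ/mol

ΔH = -74.7 kJ/mol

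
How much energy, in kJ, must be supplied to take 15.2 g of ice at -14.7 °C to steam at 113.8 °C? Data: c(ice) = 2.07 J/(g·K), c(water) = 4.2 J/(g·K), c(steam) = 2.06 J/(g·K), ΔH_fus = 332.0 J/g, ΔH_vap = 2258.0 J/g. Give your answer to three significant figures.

q1 (heat ice -14.7→0.0 °C): 15.2 × 2.07 × 14.7 = 463 J
q2 (melt at 0 °C): 15.2 × 332.0 = 5046 J
q3 (heat water 0.0→100.0 °C): 15.2 × 4.2 × 100.0 = 6384 J
q4 (vaporize at 100 °C): 15.2 × 2258.0 = 34322 J
q5 (heat steam 100.0→113.8 °C): 15.2 × 2.06 × 13.8 = 432 J
Total: 463 + 5046 + 6384 + 34322 + 432 = 46647 J = 46.6 kJ

q = 46.6 kJ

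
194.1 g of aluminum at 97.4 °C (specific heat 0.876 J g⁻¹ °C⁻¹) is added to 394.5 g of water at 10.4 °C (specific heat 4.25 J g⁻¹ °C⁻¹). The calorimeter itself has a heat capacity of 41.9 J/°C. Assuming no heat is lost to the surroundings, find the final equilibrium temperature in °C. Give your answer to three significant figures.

T_f = 18.2 °C

Heat lost by aluminum = heat gained by water + calorimeter.
(194.1)(0.876)(97.4 − T) = [(394.5)(4.25) + 41.9](T − 10.4)
170.0316 (97.4 − T) = 1718.525 (T − 10.4)
16561 − 170.0316 T = 1718.525 T − 17873
34434 = 1888.5566 T
T = 18.23 °C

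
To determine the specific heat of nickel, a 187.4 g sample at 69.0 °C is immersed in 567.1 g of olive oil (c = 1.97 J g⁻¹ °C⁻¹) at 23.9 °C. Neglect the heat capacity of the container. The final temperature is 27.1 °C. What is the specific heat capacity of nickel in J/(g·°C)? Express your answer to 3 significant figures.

q_gained = (567.1 × 1.97) × (27.1 − 23.9) = 3575 J
q_lost = 187.4 × c × (69.0 − 27.1) = 7852.06 c
Set equal: c = 3575 / 7852.06 = 0.455 J/(g·°C)

c = 0.455 J/(g·°C)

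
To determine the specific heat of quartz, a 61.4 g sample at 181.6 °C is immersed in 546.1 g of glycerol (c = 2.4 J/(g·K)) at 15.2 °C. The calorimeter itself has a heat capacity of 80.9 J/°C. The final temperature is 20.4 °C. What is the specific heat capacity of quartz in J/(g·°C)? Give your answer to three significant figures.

q_gained = (546.1 × 2.4 + 80.9) × (20.4 − 15.2) = 7236 J
q_lost = 61.4 × c × (181.6 − 20.4) = 9897.68 c
Set equal: c = 7236 / 9897.68 = 0.731 J/(g·°C)

c = 0.731 J/(g·°C)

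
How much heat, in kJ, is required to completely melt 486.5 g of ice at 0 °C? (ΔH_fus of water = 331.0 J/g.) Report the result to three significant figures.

q = 161 kJ

q = m × ΔH_fus = 486.5 × 331.0 = 161000 J = 161 kJ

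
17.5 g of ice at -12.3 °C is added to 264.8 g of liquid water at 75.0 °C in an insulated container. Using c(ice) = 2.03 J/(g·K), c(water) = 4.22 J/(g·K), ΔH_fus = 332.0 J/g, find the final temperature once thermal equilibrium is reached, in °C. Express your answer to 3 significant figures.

Heat to bring ice to 0 °C and melt it: q₁ = 17.5×2.03×12.3 + 17.5×332.0 = 6247.0 J
Heat the water can supply cooling to 0 °C: 264.8×4.22×75.0 = 83809.2 J > q₁, so all ice melts.
Energy balance: 264.8×4.22×(75.0 − T) = 6247.0 + 17.5×4.22×(T − 0)
1117.456(75.0 − T) = 6247.0 + 73.85 T
83809.2 − 6247.0 = 1191.306 T
T = 77562.2 / 1191.306 = 65.11 °C

T_f = 65.1 °C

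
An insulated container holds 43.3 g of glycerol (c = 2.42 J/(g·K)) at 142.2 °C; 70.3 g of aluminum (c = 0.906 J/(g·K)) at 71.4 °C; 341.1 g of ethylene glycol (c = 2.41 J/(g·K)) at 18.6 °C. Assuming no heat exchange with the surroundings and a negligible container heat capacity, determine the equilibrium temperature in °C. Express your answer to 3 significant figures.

Σ mᵢcᵢ(T − Tᵢ) = 0  ⇒  T = Σ mᵢcᵢTᵢ / Σ mᵢcᵢ
Σ mᵢcᵢ = 43.3×2.42 + 70.3×0.906 + 341.1×2.41 = 990.5288
Σ mᵢcᵢTᵢ = 104.786×142.2 + 63.6918×71.4 + 822.051×18.6 = 34738
T = 34738 / 990.5288 = 35.07 °C

T_f = 35.1 °C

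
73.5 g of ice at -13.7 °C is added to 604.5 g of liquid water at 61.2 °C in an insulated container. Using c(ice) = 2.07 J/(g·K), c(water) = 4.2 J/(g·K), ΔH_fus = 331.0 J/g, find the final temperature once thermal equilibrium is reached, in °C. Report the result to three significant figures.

T_f = 45.3 °C

Heat to bring ice to 0 °C and melt it: q₁ = 73.5×2.07×13.7 + 73.5×331.0 = 26413 J
Heat the water can supply cooling to 0 °C: 604.5×4.2×61.2 = 155381 J > q₁, so all ice melts.
Energy balance: 604.5×4.2×(61.2 − T) = 26413 + 73.5×4.2×(T − 0)
2538.9(61.2 − T) = 26413 + 308.7 T
155381 − 26413 = 2847.6 T
T = 128968 / 2847.6 = 45.29 °C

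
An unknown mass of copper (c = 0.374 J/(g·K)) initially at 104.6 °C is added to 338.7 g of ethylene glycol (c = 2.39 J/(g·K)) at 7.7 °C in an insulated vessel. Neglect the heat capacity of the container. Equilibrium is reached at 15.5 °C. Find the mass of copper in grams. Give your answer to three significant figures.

m = 189 g

q_gained = (338.7 × 2.39) × (15.5 − 7.7) = 6314 J
q_lost = m × 0.374 × (104.6 − 15.5) = 33.3234 m
m = 6314 / 33.3234 = 189 g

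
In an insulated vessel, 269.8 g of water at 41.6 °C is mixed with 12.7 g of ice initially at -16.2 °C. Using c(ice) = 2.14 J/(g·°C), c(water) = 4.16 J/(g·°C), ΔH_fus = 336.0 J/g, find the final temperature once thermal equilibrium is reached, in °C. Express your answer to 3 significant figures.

Heat to bring ice to 0 °C and melt it: q₁ = 12.7×2.14×16.2 + 12.7×336.0 = 4707.5 J
Heat the water can supply cooling to 0 °C: 269.8×4.16×41.6 = 46690.5 J > q₁, so all ice melts.
Energy balance: 269.8×4.16×(41.6 − T) = 4707.5 + 12.7×4.16×(T − 0)
1122.368(41.6 − T) = 4707.5 + 52.832 T
46690.5 − 4707.5 = 1175.200 T
T = 41983.0 / 1175.200 = 35.72 °C

T_f = 35.7 °C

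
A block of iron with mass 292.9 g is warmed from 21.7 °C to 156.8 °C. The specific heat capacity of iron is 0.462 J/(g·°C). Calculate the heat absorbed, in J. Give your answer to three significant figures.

q = m c ΔT = 292.9 × 0.462 × (156.8 − 21.7)
q = 292.9 × 0.462 × 135.1 = 18280 J

q = 18300 J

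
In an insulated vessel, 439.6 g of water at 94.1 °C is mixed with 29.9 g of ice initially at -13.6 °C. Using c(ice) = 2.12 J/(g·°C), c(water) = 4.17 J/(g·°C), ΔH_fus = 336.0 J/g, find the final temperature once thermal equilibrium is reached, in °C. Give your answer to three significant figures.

T_f = 82.5 °C

Heat to bring ice to 0 °C and melt it: q₁ = 29.9×2.12×13.6 + 29.9×336.0 = 10908 J
Heat the water can supply cooling to 0 °C: 439.6×4.17×94.1 = 172498 J > q₁, so all ice melts.
Energy balance: 439.6×4.17×(94.1 − T) = 10908 + 29.9×4.17×(T − 0)
1833.132(94.1 − T) = 10908 + 124.683 T
172498 − 10908 = 1957.815 T
T = 161590 / 1957.815 = 82.54 °C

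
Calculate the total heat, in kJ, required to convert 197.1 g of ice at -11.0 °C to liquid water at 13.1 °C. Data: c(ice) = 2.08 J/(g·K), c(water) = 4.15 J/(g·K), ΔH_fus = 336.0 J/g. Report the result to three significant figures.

q1 (heat ice -11.0→0.0 °C): 197.1 × 2.08 × 11.0 = 4510 J
q2 (melt at 0 °C): 197.1 × 336.0 = 66226 J
q3 (heat water 0.0→13.1 °C): 197.1 × 4.15 × 13.1 = 10715 J
Total: 4510 + 66226 + 10715 = 81451 J = 81.5 kJ

q = 81.5 kJ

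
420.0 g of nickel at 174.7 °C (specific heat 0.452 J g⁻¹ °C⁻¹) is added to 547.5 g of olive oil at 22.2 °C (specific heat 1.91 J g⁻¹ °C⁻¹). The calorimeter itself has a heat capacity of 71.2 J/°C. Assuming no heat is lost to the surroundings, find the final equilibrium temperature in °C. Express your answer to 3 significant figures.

Heat lost by nickel = heat gained by olive oil + calorimeter.
(420.0)(0.452)(174.7 − T) = [(547.5)(1.91) + 71.2](T − 22.2)
189.84 (174.7 − T) = 1116.925 (T − 22.2)
33165 − 189.84 T = 1116.925 T − 24796
57961 = 1306.765 T
T = 44.35 °C

T_f = 44.4 °C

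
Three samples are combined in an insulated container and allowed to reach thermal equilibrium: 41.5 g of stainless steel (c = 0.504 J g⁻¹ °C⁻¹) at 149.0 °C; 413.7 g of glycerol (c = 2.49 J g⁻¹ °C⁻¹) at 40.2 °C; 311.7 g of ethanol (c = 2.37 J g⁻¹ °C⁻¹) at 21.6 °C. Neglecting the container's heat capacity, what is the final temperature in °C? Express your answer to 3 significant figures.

Σ mᵢcᵢ(T − Tᵢ) = 0  ⇒  T = Σ mᵢcᵢTᵢ / Σ mᵢcᵢ
Σ mᵢcᵢ = 41.5×0.504 + 413.7×2.49 + 311.7×2.37 = 1789.758
Σ mᵢcᵢTᵢ = 20.916×149.0 + 1030.113×40.2 + 738.729×21.6 = 60484
T = 60484 / 1789.758 = 33.79 °C

T_f = 33.8 °C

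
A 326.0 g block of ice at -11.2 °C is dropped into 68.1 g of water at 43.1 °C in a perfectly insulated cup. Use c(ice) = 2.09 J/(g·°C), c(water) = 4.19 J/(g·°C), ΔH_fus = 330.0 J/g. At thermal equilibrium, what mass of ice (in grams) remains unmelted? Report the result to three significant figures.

m_ice remaining = 312 g

Heat to warm all ice to 0 °C: 326.0×2.09×11.2 = 7631.0 J
Heat released by water cooling to 0 °C: 68.1×4.19×43.1 = 12298 J
12298 J < 7631.0 + 326.0×330.0 = 115211.0 J, so not all ice melts; final T = 0 °C.
Heat left for melting: 12298 − 7631.0 = 4667.0 J
Mass melted = 4667.0 / 330.0 = 14.14 g
Ice remaining = 326.0 − 14.14 = 311.86 g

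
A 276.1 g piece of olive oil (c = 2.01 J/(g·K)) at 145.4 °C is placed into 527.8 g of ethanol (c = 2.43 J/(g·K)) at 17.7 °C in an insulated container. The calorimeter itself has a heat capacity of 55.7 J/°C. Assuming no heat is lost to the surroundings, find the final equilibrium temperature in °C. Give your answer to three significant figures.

T_f = 55.1 °C

Heat lost by olive oil = heat gained by ethanol + calorimeter.
(276.1)(2.01)(145.4 − T) = [(527.8)(2.43) + 55.7](T − 17.7)
554.961 (145.4 − T) = 1338.254 (T − 17.7)
80691 − 554.961 T = 1338.254 T − 23687
104378 = 1893.215 T
T = 55.13 °C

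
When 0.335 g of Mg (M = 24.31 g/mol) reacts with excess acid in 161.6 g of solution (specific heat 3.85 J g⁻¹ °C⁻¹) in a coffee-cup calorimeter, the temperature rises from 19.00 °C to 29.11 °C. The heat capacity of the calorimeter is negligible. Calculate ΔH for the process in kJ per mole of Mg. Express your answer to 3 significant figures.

|ΔT| = |29.11 − 19.00| = 10.11 °C
|q_surr| = (161.6 × 3.85) × 10.11 = 622.16 × 10.11 = 6290 J
n(Mg) = 0.335 / 24.31 = 0.01378 mol
Temperature rose, so q_rxn = −|q_surr| = -6.290 kJ
ΔH = q_rxn / n = -456.46 kJ/mol

ΔH = -456 kJ/mol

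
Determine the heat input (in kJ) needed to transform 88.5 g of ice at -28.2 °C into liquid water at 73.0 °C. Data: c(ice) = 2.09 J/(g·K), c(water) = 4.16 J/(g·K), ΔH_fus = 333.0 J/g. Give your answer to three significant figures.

q = 61.6 kJ

q1 (heat ice -28.2→0.0 °C): 88.5 × 2.09 × 28.2 = 5216 J
q2 (melt at 0 °C): 88.5 × 333.0 = 29471 J
q3 (heat water 0.0→73.0 °C): 88.5 × 4.16 × 73.0 = 26876 J
Total: 5216 + 29471 + 26876 = 61563 J = 61.6 kJ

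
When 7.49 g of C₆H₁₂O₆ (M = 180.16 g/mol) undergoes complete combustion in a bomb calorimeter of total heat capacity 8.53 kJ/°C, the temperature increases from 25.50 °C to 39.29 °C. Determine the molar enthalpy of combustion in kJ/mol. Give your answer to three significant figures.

ΔH = -2830 kJ/mol

ΔT = 39.29 − 25.50 = 13.79 °C
q_cal = C_cal × ΔT = 8.53 × 13.79 = 117.6287 kJ
n = 7.49 / 180.16 = 0.04157 mol
q_rxn = −q_cal = -117.6287 kJ
ΔH = -117.6287 / 0.04157 = -2830 kJ/mol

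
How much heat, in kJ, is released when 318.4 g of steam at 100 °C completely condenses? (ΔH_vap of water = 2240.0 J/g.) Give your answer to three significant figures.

q = 713 kJ

q = m × ΔH_vap = 318.4 × 2240.0 = 713200 J = 713 kJ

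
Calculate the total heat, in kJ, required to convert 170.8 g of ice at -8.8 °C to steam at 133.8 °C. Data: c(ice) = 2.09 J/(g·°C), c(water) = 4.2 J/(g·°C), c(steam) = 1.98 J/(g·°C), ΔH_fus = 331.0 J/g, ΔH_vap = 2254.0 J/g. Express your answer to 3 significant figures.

q = 528 kJ

q1 (heat ice -8.8→0.0 °C): 170.8 × 2.09 × 8.8 = 3141 J
q2 (melt at 0 °C): 170.8 × 331.0 = 56535 J
q3 (heat water 0.0→100.0 °C): 170.8 × 4.2 × 100.0 = 71736 J
q4 (vaporize at 100 °C): 170.8 × 2254.0 = 384983 J
q5 (heat steam 100.0→133.8 °C): 170.8 × 1.98 × 33.8 = 11431 J
Total: 3141 + 56535 + 71736 + 384983 + 11431 = 527826 J = 528 kJ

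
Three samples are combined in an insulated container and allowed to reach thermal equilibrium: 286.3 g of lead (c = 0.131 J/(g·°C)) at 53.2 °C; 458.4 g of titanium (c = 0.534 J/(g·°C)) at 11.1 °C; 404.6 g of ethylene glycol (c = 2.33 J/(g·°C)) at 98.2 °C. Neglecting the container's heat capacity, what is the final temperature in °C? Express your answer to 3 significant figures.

T_f = 79.4 °C

Σ mᵢcᵢ(T − Tᵢ) = 0  ⇒  T = Σ mᵢcᵢTᵢ / Σ mᵢcᵢ
Σ mᵢcᵢ = 286.3×0.131 + 458.4×0.534 + 404.6×2.33 = 1225.0089
Σ mᵢcᵢTᵢ = 37.5053×53.2 + 244.7856×11.1 + 942.718×98.2 = 97287
T = 97287 / 1225.0089 = 79.42 °C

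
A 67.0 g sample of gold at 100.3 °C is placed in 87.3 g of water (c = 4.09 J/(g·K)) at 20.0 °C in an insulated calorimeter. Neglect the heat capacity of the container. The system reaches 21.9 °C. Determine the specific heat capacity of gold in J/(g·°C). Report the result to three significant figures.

q_gained = (87.3 × 4.09) × (21.9 − 20.0) = 678.4 J
q_lost = 67.0 × c × (100.3 − 21.9) = 5252.8 c
Set equal: c = 678.4 / 5252.8 = 0.129 J/(g·°C)

c = 0.129 J/(g·°C)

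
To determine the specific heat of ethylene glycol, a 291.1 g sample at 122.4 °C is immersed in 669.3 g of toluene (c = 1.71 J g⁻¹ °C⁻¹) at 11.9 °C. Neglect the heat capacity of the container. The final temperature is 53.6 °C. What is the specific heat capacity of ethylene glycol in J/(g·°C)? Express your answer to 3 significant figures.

q_gained = (669.3 × 1.71) × (53.6 − 11.9) = 47730 J
q_lost = 291.1 × c × (122.4 − 53.6) = 20027.68 c
Set equal: c = 47730 / 20027.68 = 2.38 J/(g·°C)

c = 2.38 J/(g·°C)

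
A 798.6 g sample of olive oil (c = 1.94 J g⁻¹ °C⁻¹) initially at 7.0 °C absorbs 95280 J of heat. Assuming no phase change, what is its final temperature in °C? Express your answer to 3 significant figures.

T_f = 68.5 °C

ΔT = q / (m c) = 95280 / (798.6 × 1.94) = 61.50 °C
T_f = 7.0 + 61.50 = 68.50 °C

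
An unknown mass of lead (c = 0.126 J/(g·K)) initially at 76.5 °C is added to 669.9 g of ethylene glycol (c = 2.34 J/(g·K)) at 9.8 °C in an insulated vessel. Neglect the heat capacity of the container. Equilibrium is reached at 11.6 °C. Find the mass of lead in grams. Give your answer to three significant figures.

m = 345 g

q_gained = (669.9 × 2.34) × (11.6 − 9.8) = 2822 J
q_lost = m × 0.126 × (76.5 − 11.6) = 8.1774 m
m = 2822 / 8.1774 = 345 g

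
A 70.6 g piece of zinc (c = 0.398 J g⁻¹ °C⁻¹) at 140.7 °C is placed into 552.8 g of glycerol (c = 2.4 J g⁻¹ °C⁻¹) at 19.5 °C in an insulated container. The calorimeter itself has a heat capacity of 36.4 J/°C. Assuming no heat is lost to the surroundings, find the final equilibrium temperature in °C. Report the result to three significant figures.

T_f = 21.9 °C

Heat lost by zinc = heat gained by glycerol + calorimeter.
(70.6)(0.398)(140.7 − T) = [(552.8)(2.4) + 36.4](T − 19.5)
28.0988 (140.7 − T) = 1363.12 (T − 19.5)
3953.5 − 28.0988 T = 1363.12 T − 26581
30534.5 = 1391.2188 T
T = 21.948 °C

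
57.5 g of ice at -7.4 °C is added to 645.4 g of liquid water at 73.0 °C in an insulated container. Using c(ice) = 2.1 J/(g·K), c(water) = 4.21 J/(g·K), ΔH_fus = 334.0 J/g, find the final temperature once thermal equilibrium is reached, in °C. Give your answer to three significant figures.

Heat to bring ice to 0 °C and melt it: q₁ = 57.5×2.1×7.4 + 57.5×334.0 = 20099 J
Heat the water can supply cooling to 0 °C: 645.4×4.21×73.0 = 198351 J > q₁, so all ice melts.
Energy balance: 645.4×4.21×(73.0 − T) = 20099 + 57.5×4.21×(T − 0)
2717.134(73.0 − T) = 20099 + 242.075 T
198351 − 20099 = 2959.209 T
T = 178252 / 2959.209 = 60.24 °C

T_f = 60.2 °C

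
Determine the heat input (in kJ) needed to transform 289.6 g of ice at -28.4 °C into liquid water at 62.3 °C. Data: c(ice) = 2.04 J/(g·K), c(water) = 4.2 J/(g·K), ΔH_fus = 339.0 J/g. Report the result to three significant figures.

q1 (heat ice -28.4→0.0 °C): 289.6 × 2.04 × 28.4 = 16778 J
q2 (melt at 0 °C): 289.6 × 339.0 = 98174 J
q3 (heat water 0.0→62.3 °C): 289.6 × 4.2 × 62.3 = 75777 J
Total: 16778 + 98174 + 75777 = 190729 J = 191 kJ

q = 191 kJ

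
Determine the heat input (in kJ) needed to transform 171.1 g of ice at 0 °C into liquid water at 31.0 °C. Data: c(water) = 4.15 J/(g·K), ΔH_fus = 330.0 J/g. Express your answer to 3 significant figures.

q1 (melt at 0 °C): 171.1 × 330.0 = 56463 J
q2 (heat water 0.0→31.0 °C): 171.1 × 4.15 × 31.0 = 22012 J
Total: 56463 + 22012 = 78475 J = 78.5 kJ

q = 78.5 kJ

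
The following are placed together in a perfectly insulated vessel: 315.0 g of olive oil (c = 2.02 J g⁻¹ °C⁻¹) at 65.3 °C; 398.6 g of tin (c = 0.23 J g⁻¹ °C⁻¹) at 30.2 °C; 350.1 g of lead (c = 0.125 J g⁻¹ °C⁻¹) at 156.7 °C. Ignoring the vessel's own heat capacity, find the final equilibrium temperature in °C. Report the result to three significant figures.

T_f = 66.3 °C

Σ mᵢcᵢ(T − Tᵢ) = 0  ⇒  T = Σ mᵢcᵢTᵢ / Σ mᵢcᵢ
Σ mᵢcᵢ = 315.0×2.02 + 398.6×0.23 + 350.1×0.125 = 771.7405
Σ mᵢcᵢTᵢ = 636.3×65.3 + 91.678×30.2 + 43.7625×156.7 = 51177
T = 51177 / 771.7405 = 66.31 °C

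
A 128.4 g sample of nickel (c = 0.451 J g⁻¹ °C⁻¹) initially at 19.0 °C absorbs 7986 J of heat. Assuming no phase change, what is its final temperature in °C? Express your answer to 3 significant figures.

T_f = 157 °C

ΔT = q / (m c) = 7986 / (128.4 × 0.451) = 137.9 °C
T_f = 19.0 + 137.9 = 156.9 °C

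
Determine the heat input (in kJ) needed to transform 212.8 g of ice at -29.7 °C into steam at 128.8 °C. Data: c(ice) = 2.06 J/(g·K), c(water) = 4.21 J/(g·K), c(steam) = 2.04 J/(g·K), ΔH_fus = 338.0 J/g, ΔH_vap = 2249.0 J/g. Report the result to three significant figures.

q1 (heat ice -29.7→0.0 °C): 212.8 × 2.06 × 29.7 = 13020 J
q2 (melt at 0 °C): 212.8 × 338.0 = 71926 J
q3 (heat water 0.0→100.0 °C): 212.8 × 4.21 × 100.0 = 89589 J
q4 (vaporize at 100 °C): 212.8 × 2249.0 = 478587 J
q5 (heat steam 100.0→128.8 °C): 212.8 × 2.04 × 28.8 = 12502 J
Total: 13020 + 71926 + 89589 + 478587 + 12502 = 665624 J = 666 kJ

q = 666 kJ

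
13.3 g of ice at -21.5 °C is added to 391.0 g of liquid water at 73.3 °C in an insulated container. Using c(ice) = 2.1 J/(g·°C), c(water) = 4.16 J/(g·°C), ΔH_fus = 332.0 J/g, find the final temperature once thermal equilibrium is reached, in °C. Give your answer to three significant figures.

Heat to bring ice to 0 °C and melt it: q₁ = 13.3×2.1×21.5 + 13.3×332.0 = 5016.1 J
Heat the water can supply cooling to 0 °C: 391.0×4.16×73.3 = 119227 J > q₁, so all ice melts.
Energy balance: 391.0×4.16×(73.3 − T) = 5016.1 + 13.3×4.16×(T − 0)
1626.56(73.3 − T) = 5016.1 + 55.328 T
119227 − 5016.1 = 1681.888 T
T = 114210.9 / 1681.888 = 67.91 °C

T_f = 67.9 °C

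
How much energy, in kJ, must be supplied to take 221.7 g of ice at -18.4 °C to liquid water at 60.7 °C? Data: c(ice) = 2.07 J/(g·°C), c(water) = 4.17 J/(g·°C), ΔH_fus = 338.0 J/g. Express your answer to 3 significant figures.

q1 (heat ice -18.4→0.0 °C): 221.7 × 2.07 × 18.4 = 8444 J
q2 (melt at 0 °C): 221.7 × 338.0 = 74935 J
q3 (heat water 0.0→60.7 °C): 221.7 × 4.17 × 60.7 = 56116 J
Total: 8444 + 74935 + 56116 = 139495 J = 139 kJ

q = 139 kJ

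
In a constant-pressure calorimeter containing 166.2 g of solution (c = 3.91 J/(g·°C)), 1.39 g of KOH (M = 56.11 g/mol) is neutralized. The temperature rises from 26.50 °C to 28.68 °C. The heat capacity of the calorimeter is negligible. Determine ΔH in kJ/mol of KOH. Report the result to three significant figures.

ΔH = -57.2 kJ/mol

|ΔT| = |28.68 − 26.50| = 2.18 °C
|q_surr| = (166.2 × 3.91) × 2.18 = 649.842 × 2.18 = 1417 J
n(KOH) = 1.39 / 56.11 = 0.02477 mol
Temperature rose, so q_rxn = −|q_surr| = -1.417 kJ
ΔH = q_rxn / n = -57.21 kJ/mol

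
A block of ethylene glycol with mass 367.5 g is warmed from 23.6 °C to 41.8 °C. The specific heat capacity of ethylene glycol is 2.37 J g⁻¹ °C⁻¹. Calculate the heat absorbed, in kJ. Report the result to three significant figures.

q = m c ΔT = 367.5 × 2.37 × (41.8 − 23.6)
q = 367.5 × 2.37 × 18.2 = 15850 J = 15.9 kJ

q = 15.9 kJ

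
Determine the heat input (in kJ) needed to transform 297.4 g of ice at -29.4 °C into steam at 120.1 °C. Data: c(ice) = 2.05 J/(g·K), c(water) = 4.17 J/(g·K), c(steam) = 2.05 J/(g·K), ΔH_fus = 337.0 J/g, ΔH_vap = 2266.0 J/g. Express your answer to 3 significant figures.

q1 (heat ice -29.4→0.0 °C): 297.4 × 2.05 × 29.4 = 17924 J
q2 (melt at 0 °C): 297.4 × 337.0 = 100224 J
q3 (heat water 0.0→100.0 °C): 297.4 × 4.17 × 100.0 = 124016 J
q4 (vaporize at 100 °C): 297.4 × 2266.0 = 673908 J
q5 (heat steam 100.0→120.1 °C): 297.4 × 2.05 × 20.1 = 12254 J
Total: 17924 + 100224 + 124016 + 673908 + 12254 = 928326 J = 928 kJ

q = 928 kJ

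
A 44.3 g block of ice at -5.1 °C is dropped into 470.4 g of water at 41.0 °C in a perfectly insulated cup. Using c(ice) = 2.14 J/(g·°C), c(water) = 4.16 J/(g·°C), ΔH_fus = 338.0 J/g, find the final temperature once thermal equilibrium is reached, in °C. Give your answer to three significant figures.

T_f = 30.3 °C

Heat to bring ice to 0 °C and melt it: q₁ = 44.3×2.14×5.1 + 44.3×338.0 = 15457 J
Heat the water can supply cooling to 0 °C: 470.4×4.16×41.0 = 80231.4 J > q₁, so all ice melts.
Energy balance: 470.4×4.16×(41.0 − T) = 15457 + 44.3×4.16×(T − 0)
1956.864(41.0 − T) = 15457 + 184.288 T
80231.4 − 15457 = 2141.152 T
T = 64774.4 / 2141.152 = 30.25 °C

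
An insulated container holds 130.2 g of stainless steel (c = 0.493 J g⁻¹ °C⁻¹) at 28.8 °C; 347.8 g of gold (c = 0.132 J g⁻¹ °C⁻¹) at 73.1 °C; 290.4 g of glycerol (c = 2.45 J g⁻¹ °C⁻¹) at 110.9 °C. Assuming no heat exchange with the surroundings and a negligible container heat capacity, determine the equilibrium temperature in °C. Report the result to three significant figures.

Σ mᵢcᵢ(T − Tᵢ) = 0  ⇒  T = Σ mᵢcᵢTᵢ / Σ mᵢcᵢ
Σ mᵢcᵢ = 130.2×0.493 + 347.8×0.132 + 290.4×2.45 = 821.5782
Σ mᵢcᵢTᵢ = 64.1886×28.8 + 45.9096×73.1 + 711.48×110.9 = 84108
T = 84108 / 821.5782 = 102.4 °C

T_f = 102 °C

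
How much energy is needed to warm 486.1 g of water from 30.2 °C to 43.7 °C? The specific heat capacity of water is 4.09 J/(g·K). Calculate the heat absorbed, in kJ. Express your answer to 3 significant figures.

q = m c ΔT = 486.1 × 4.09 × (43.7 − 30.2)
q = 486.1 × 4.09 × 13.5 = 26840 J = 26.8 kJ

q = 26.8 kJ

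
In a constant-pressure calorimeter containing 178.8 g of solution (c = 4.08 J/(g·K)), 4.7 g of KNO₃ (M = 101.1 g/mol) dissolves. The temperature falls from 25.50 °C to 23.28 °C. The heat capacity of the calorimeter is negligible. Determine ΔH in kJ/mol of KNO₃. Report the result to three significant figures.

|ΔT| = |23.28 − 25.50| = 2.22 °C
|q_surr| = (178.8 × 4.08) × 2.22 = 729.504 × 2.22 = 1619 J
n(KNO₃) = 4.7 / 101.1 = 0.04649 mol
Temperature fell, so q_rxn = +|q_surr| = 1.619 kJ
ΔH = q_rxn / n = 34.82 kJ/mol

ΔH = 34.8 kJ/mol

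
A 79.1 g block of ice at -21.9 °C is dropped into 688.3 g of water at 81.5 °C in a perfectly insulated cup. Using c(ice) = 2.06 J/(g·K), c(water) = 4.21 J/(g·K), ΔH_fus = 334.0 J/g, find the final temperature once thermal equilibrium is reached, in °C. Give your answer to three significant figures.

T_f = 63.8 °C

Heat to bring ice to 0 °C and melt it: q₁ = 79.1×2.06×21.9 + 79.1×334.0 = 29988 J
Heat the water can supply cooling to 0 °C: 688.3×4.21×81.5 = 236166 J > q₁, so all ice melts.
Energy balance: 688.3×4.21×(81.5 − T) = 29988 + 79.1×4.21×(T − 0)
2897.743(81.5 − T) = 29988 + 333.011 T
236166 − 29988 = 3230.754 T
T = 206178 / 3230.754 = 63.82 °C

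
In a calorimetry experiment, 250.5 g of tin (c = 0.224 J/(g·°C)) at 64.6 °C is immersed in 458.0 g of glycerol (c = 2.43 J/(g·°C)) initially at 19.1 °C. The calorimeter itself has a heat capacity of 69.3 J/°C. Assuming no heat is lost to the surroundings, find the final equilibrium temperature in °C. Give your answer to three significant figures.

Heat lost by tin = heat gained by glycerol + calorimeter.
(250.5)(0.224)(64.6 − T) = [(458.0)(2.43) + 69.3](T − 19.1)
56.112 (64.6 − T) = 1182.24 (T − 19.1)
3624.8 − 56.112 T = 1182.24 T − 22581
26205.8 = 1238.352 T
T = 21.16 °C

T_f = 21.2 °C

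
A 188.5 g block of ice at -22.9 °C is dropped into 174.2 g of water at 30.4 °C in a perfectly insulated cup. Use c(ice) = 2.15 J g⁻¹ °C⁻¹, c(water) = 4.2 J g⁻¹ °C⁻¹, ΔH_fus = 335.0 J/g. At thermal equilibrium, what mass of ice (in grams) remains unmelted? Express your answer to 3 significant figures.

Heat to warm all ice to 0 °C: 188.5×2.15×22.9 = 9280.8 J
Heat released by water cooling to 0 °C: 174.2×4.2×30.4 = 22242 J
22242 J < 9280.8 + 188.5×335.0 = 72428.3 J, so not all ice melts; final T = 0 °C.
Heat left for melting: 22242 − 9280.8 = 12961.2 J
Mass melted = 12961.2 / 335.0 = 38.69 g
Ice remaining = 188.5 − 38.69 = 149.81 g

m_ice remaining = 150 g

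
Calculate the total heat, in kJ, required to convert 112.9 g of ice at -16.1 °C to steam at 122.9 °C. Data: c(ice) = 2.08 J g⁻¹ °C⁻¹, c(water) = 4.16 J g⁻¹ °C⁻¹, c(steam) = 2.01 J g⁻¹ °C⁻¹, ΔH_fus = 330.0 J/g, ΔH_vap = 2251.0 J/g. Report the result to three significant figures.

q1 (heat ice -16.1→0.0 °C): 112.9 × 2.08 × 16.1 = 3781 J
q2 (melt at 0 °C): 112.9 × 330.0 = 37257 J
q3 (heat water 0.0→100.0 °C): 112.9 × 4.16 × 100.0 = 46966 J
q4 (vaporize at 100 °C): 112.9 × 2251.0 = 254138 J
q5 (heat steam 100.0→122.9 °C): 112.9 × 2.01 × 22.9 = 5197 J
Total: 3781 + 37257 + 46966 + 254138 + 5197 = 347339 J = 347 kJ

q = 347 kJ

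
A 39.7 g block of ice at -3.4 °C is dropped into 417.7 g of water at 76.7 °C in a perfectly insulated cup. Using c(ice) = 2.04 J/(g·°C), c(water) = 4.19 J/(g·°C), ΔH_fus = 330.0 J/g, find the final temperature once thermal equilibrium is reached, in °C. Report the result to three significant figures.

T_f = 63.1 °C

Heat to bring ice to 0 °C and melt it: q₁ = 39.7×2.04×3.4 + 39.7×330.0 = 13376 J
Heat the water can supply cooling to 0 °C: 417.7×4.19×76.7 = 134238 J > q₁, so all ice melts.
Energy balance: 417.7×4.19×(76.7 − T) = 13376 + 39.7×4.19×(T − 0)
1750.163(76.7 − T) = 13376 + 166.343 T
134238 − 13376 = 1916.506 T
T = 120862 / 1916.506 = 63.06 °C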